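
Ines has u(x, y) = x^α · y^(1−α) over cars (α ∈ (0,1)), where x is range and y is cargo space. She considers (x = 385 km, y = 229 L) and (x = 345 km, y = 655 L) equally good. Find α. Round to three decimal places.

α ≈ 0.905

Set the two utilities equal: 385^α·229^(1−α) = 345^α·655^(1−α).
Rearrange to (385/345)^α = (655/229)^(1−α) and take logs: α·0.109699 = (1−α)·1.050913.
So α/(1−α) = (1.050913)/(0.109699) = 9.579969, and α = 9.579969/10.579969 ≈ 0.905.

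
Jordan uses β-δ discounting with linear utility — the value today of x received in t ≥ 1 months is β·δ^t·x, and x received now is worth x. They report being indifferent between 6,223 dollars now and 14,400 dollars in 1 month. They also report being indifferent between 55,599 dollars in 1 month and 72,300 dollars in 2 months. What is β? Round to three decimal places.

β ≈ 0.562

Both payoffs in the second observation are in the future, so β drops out: δ^1·55599 = δ^2·72300 ⇒ δ = 55599/72300 = 0.76900.
Now use the now-vs-future pair: 6223 = β·δ·14400 gives β = 6223/(0.76900·14400) ≈ 0.562.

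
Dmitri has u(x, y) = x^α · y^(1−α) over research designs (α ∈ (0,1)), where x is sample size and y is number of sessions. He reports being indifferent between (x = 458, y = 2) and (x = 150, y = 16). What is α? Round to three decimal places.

α ≈ 0.651

Set the two utilities equal: 458^α·2^(1−α) = 150^α·16^(1−α).
(458/150)^α = (16/2)^(1−α); take logs: α·ln(458/150) = (1−α)·ln(16/2), i.e. α·1.116234 = (1−α)·2.079442.
With A = 1.116234 and B = 2.079442: α·A = (1−α)·B, so α = B/(A+B) = 2.079442/3.195676 ≈ 0.651.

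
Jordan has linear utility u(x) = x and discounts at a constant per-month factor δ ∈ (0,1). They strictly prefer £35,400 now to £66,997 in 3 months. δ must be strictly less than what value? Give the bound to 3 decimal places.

Under u(x) = x this choice says 35400 > δ^3·66997.
Dividing by 66997: δ^3 < 0.52838. Both sides are positive, so the cube root keeps the direction.
δ < (35400/66997)^(1/3) ≈ 0.808.

δ < 0.808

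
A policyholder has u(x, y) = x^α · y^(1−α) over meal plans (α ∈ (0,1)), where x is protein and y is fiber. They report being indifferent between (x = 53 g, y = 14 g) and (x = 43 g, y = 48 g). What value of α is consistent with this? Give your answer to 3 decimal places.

Set the two utilities equal: 53^α·14^(1−α) = 43^α·48^(1−α).
(53/43)^α = (48/14)^(1−α); take logs: α·ln(53/43) = (1−α)·ln(48/14), i.e. α·0.209092 = (1−α)·1.232144.
Thus α·(1.441236) = 1.232144, so α = 1.232144/1.441236 ≈ 0.855.

α ≈ 0.855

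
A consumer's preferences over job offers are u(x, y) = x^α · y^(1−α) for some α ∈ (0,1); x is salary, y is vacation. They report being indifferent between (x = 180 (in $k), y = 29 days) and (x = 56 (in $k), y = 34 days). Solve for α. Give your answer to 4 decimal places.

α ≈ 0.1199

Indifference: 180^α · 29^(1−α) = 56^α · 34^(1−α).
Taking logs: α·ln 180 + (1−α)·ln 29 = α·ln 56 + (1−α)·ln 34, i.e. α·1.1676052 = (1−α)·0.1590647.
So α/(1−α) = (0.1590647)/(1.1676052) = 0.1362316, and α = 0.1362316/1.1362316 ≈ 0.1199.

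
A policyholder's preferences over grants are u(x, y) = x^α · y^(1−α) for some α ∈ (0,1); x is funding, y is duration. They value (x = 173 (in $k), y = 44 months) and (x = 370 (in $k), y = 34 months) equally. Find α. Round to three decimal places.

Indifference: 173^α · 44^(1−α) = 370^α · 34^(1−α).
Taking logs: α·ln 173 + (1−α)·ln 44 = α·ln 370 + (1−α)·ln 34, i.e. α·-0.760211 = (1−α)·-0.257829.
Thus α·(-1.018040) = -0.257829, so α = -0.257829/-1.018040 ≈ 0.253.

α ≈ 0.253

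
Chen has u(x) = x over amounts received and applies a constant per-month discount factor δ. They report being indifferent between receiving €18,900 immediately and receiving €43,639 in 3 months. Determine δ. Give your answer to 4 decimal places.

δ ≈ 0.7566

The payoff in 3 months is discounted by δ^3, so u(18900) = δ^3·u(43639) and δ^3 = u(18900)/u(43639).
With u(x) = x: δ^3 = 18900/43639 = 0.43310.
Taking the cube root: δ = 0.43310^(1/3) ≈ 0.7566.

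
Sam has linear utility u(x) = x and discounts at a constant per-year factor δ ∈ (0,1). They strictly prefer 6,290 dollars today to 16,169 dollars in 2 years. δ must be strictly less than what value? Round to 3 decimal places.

δ < 0.624

The preference means 6290 > δ^2·16169.
Dividing by 16169: δ^2 < 0.38902. Both sides are positive, so the square root keeps the direction.
δ < 0.38902^(1/2) = 0.624.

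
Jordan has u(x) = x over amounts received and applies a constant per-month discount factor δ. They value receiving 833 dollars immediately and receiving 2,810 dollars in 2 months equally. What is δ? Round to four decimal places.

Equating discounted utilities: u(833) = δ^2·u(2810) ⇒ δ^2 = u(833)/u(2810).
With u(x) = x: δ^2 = 833/2810 = 0.29644.
Taking the square root: δ = 0.29644^(1/2) ≈ 0.5445.

δ ≈ 0.5445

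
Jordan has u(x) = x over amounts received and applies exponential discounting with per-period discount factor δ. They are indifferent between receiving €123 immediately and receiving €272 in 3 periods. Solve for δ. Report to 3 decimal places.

δ ≈ 0.768

Indifference means u(123) = δ^3 · u(272), so δ^3 = u(123)/u(272).
With u(x) = x: δ^3 = 123/272 = 0.45221.
Taking the cube root: δ = 0.45221^(1/3) ≈ 0.768.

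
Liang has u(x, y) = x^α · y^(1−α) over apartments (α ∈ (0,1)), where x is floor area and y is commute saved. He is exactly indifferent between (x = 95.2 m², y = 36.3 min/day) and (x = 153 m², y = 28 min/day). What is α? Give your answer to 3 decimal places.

The Cobb–Douglas utilities coincide, so 95.2^α·36.3^(1−α) = 153^α·28^(1−α).
Taking logs: α·ln 95.2 + (1−α)·ln 36.3 = α·ln 153 + (1−α)·ln 28, i.e. α·-0.474458 = (1−α)·-0.259613.
With A = -0.474458 and B = -0.259613: α·A = (1−α)·B, so α = B/(A+B) = -0.259613/-0.734071 ≈ 0.354.

α ≈ 0.354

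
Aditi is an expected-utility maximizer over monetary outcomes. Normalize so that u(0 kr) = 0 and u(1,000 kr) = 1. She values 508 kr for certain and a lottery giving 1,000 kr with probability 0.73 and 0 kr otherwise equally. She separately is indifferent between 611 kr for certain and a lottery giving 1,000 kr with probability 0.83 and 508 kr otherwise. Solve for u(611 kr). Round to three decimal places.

First, u(508 kr) = 0.73·u(1,000 kr) + 0.27·u(0 kr) = 0.73.
The second indifference gives u(611 kr) = 0.83·u(1,000 kr) + 0.17·u(508 kr) = 0.83·1.00 + 0.17·0.73 = 0.9541.

0.954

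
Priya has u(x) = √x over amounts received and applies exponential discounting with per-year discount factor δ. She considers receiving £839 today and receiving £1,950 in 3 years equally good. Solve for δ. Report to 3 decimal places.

δ ≈ 0.869

Indifference means u(839) = δ^3 · u(1950), so δ^3 = u(839)/u(1950).
With u(x) = √x: δ^3 = √839/√1950 = √(839/1950) = 0.65594.
So δ = 0.65594^(1/3) ≈ 0.869.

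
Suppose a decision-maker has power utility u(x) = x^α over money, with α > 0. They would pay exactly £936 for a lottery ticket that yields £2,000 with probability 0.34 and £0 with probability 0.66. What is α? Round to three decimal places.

Since u(0) = 0, the lottery's EU is 0.34·2000^α.
Setting u(936) equal to that: 936^α = 0.34·2000^α ⇒ (936/2000)^α = 0.34.
Taking logs: α·ln(936/2000) = ln(0.34), so α = -1.078810 / -0.759287 ≈ 1.421.

α ≈ 1.421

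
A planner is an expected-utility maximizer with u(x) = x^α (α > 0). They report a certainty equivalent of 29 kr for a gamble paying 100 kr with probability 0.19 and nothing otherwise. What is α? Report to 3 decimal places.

α ≈ 1.342

The lottery's expected utility is 0.19·u(100) + 0.81·u(0) = 0.19·100^α (since u(0) = 0 for α > 0).
Equating: 29^α = 0.19·100^α, i.e. 0.2900^α = 0.19.
Taking logs: α·ln(29/100) = ln(0.19), so α = -1.660731 / -1.237874 ≈ 1.342.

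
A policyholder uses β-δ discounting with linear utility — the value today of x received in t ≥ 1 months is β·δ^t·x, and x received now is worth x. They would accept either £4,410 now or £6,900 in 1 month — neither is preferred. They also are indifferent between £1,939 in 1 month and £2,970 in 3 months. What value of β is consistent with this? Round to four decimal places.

Both payoffs in the second observation are in the future, so β drops out: δ^1·1939 = δ^3·2970 ⇒ δ^2 = 1939/2970 = 0.65286, so δ = 0.80800.
The first indifference: 4410 = β·δ·6900, so β = 4410/(δ·6900) = 4410/(0.80800·6900) ≈ 0.7910.

β ≈ 0.7910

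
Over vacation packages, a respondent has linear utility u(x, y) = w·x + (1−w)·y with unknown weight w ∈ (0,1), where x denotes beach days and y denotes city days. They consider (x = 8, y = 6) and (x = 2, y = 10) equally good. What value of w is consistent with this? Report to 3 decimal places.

w = 0.400

Equating utilities: w·8 + (1−w)·6 = w·2 + (1−w)·10.
Rearranging, 6·w − 4·(1−w) = 0.
The marginal rate of substitution is 4/6, so w = 4/(6+4) = 0.400.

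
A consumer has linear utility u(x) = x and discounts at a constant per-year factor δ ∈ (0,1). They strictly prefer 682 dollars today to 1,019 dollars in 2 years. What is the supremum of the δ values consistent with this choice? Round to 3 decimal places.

δ < 0.818

The preference means 682 > δ^2·1019.
Hence δ^2 < 682/1019 = 0.66928, and x ↦ x^(1/2) is increasing on (0,∞).
δ < 0.66928^(1/2) = 0.818.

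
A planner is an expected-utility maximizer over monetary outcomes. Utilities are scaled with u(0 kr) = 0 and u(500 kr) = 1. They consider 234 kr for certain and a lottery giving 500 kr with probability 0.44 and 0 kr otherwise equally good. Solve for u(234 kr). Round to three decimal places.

u(234 kr) equals the lottery's expected utility: 0.44·1 + 0.56·0 = 0.44.

0.440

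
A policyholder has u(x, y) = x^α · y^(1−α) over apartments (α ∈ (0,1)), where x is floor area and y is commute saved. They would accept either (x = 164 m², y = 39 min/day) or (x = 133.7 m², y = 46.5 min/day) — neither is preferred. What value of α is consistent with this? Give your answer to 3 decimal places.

α ≈ 0.463

Set the two utilities equal: 164^α·39^(1−α) = 133.7^α·46.5^(1−α).
Rearrange to (164/133.7)^α = (46.5/39)^(1−α) and take logs: α·0.204268 = (1−α)·0.175891.
So α/(1−α) = (0.175891)/(0.204268) = 0.861080, and α = 0.861080/1.861080 ≈ 0.463.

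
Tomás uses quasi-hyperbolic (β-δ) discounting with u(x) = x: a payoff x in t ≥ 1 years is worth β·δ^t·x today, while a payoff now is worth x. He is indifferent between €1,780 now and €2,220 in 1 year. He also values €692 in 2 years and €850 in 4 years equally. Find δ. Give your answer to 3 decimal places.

δ ≈ 0.902

From the later pair, β·δ^2·692 = β·δ^4·850; dividing through, δ^2 = 692/850 = 0.81412, so δ = 0.90228.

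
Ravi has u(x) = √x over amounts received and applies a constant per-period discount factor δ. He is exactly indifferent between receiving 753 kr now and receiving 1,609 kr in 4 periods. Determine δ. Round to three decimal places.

δ ≈ 0.909

Equating discounted utilities: u(753) = δ^4·u(1609) ⇒ δ^4 = u(753)/u(1609).
With u(x) = √x: δ^4 = √753/√1609 = √(753/1609) = 0.68410.
Taking the 4th root: δ = 0.68410^(1/4) ≈ 0.909.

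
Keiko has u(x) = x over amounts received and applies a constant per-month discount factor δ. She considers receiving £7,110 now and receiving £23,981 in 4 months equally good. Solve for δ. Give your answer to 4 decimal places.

The payoff in 4 months is discounted by δ^4, so u(7110) = δ^4·u(23981) and δ^4 = u(7110)/u(23981).
With u(x) = x: δ^4 = 7110/23981 = 0.29648.
Hence δ = (0.29648)^(1/4) = 0.737905.

δ ≈ 0.7379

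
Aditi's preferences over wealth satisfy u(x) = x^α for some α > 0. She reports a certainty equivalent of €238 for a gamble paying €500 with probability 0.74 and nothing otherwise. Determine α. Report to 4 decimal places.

Since u(0) = 0, the lottery's EU is 0.74·500^α.
Equating: 238^α = 0.74·500^α, i.e. 0.4760^α = 0.74.
α = ln(0.74) / ln(238/500) = -0.3011051/-0.7423374 ≈ 0.4056.

α ≈ 0.4056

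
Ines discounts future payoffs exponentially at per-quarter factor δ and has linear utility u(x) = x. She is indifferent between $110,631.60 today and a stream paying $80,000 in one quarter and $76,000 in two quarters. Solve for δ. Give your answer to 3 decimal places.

Present value of the stream is 80000·δ + 76000·δ². Indifference gives 80000δ + 76000δ² = 110631.60.
So 76000δ² + 80000δ − 110631.60 = 0.
δ = (−80000 + √(80000² + 4·76000·110631.60)) / (2·76000) = (−80000 + √40032006400.00) / 152000 ≈ 0.790.

δ ≈ 0.790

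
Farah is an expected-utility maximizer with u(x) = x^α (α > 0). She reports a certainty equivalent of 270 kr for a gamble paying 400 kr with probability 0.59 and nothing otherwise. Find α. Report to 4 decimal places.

Since u(0) = 0, the lottery's EU is 0.59·400^α.
Equating: 270^α = 0.59·400^α, i.e. 0.6750^α = 0.59.
Taking logs: α·ln(270/400) = ln(0.59), so α = -0.5276327 / -0.3930426 ≈ 1.3424.

α ≈ 1.3424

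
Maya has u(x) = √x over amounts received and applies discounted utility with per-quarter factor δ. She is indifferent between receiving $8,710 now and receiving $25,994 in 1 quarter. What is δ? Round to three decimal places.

Equating discounted utilities: u(8710) = δ·u(25994) ⇒ δ = u(8710)/u(25994).
With u(x) = √x: δ = √8710/√25994 = √(8710/25994) = 0.57886.

δ ≈ 0.579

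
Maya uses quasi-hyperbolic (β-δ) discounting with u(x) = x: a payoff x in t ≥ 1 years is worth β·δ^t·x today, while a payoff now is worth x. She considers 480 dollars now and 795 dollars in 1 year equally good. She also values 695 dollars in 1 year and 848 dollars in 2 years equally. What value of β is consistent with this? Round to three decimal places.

β ≈ 0.737

Both payoffs in the second observation are in the future, so β drops out: δ^1·695 = δ^2·848 ⇒ δ = 695/848 = 0.81958.
Substituting δ into 480 = β·δ·795: β = 480/(651.562) ≈ 0.737.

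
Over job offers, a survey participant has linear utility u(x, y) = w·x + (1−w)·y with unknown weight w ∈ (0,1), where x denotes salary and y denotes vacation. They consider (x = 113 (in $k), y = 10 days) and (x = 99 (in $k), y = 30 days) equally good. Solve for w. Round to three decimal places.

w = 0.588

Indifference: w·113 + (1−w)·10 = w·99 + (1−w)·30.
Collecting terms: w·14 = (1−w)·20.
The marginal rate of substitution is 20/14, so w = 20/(14+20) = 0.588.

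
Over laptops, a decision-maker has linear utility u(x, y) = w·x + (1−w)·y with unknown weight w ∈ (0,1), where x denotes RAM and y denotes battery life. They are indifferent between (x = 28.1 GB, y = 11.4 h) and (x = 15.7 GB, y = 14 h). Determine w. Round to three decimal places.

w = 0.173

u(28.1,11.4) = u(15.7,14) means w·28.1 + (1−w)·11.4 = w·15.7 + (1−w)·14.
w·(28.1−15.7) = (1−w)·(14−11.4), i.e. w·12.4 = (1−w)·2.6.
So w/(1−w) = 2.6/12.4 = 0.2097, giving w = 2.6/(12.4+2.6) = 0.173.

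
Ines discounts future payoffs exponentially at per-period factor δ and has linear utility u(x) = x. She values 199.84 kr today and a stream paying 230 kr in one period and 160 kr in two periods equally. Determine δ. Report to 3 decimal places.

Equating present values: 199.84 = 230δ + 160δ².
So 160δ² + 230δ − 199.84 = 0.
δ = (−230 + √(230² + 4·160·199.84)) / (2·160) = (−230 + √180797.60) / 320 ≈ 0.610.

δ ≈ 0.610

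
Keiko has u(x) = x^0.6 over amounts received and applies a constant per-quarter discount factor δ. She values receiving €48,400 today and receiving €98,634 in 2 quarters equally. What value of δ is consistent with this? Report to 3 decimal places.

δ ≈ 0.808

Equating discounted utilities: u(48400) = δ^2·u(98634) ⇒ δ^2 = u(48400)/u(98634).
With u(x) = x^0.6: δ^2 = 48400^0.6/98634^0.6 = (48400/98634)^0.6 = 0.65237.
So δ = 0.65237^(1/2) ≈ 0.808.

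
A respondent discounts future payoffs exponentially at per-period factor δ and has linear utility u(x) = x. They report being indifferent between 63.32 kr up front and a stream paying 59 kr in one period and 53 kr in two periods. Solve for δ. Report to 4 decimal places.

δ ≈ 0.6700

Present value of the stream is 59·δ + 53·δ². Indifference gives 59δ + 53δ² = 63.32.
So 53δ² + 59δ − 63.32 = 0.
By the quadratic formula (taking the positive root), δ = (−59 + √16904.84) / 106 ≈ 0.6700.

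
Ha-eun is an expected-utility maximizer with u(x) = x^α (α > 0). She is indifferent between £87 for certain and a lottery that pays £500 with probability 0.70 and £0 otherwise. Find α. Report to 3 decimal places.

α ≈ 0.204

EU(lottery) = 0.70·500^α + 0.30·0 = 0.70·500^α.
Indifference: 87^α = 0.70·500^α, so (87/500)^α = 0.70.
Taking logs: α·ln(87/500) = ln(0.70), so α = -0.356675 / -1.748700 ≈ 0.204.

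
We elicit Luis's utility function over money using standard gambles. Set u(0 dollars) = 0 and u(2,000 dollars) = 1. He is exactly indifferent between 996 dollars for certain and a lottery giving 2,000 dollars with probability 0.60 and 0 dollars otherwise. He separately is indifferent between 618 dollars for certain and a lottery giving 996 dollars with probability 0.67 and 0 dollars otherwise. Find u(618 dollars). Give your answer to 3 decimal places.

0.402

From the first indifference, u(996 dollars) = 0.60·u(2,000 dollars) + 0.40·u(0 dollars) = 0.60·1 + 0.40·0 = 0.60.
The second indifference gives u(618 dollars) = 0.67·u(996 dollars) + 0.33·u(0 dollars) = 0.67·0.60 + 0.33·0.00 = 0.4020.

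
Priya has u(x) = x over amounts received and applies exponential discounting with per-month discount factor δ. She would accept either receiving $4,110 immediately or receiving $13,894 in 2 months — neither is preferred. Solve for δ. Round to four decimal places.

δ ≈ 0.5439

Indifference means u(4110) = δ^2 · u(13894), so δ^2 = u(4110)/u(13894).
With u(x) = x: δ^2 = 4110/13894 = 0.29581.
Hence δ = (0.29581)^(1/2) = 0.543885.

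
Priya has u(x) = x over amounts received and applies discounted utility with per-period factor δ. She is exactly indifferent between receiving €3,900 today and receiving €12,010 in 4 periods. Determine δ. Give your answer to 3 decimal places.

δ ≈ 0.755

Equating discounted utilities: u(3900) = δ^4·u(12010) ⇒ δ^4 = u(3900)/u(12010).
With u(x) = x: δ^4 = 3900/12010 = 0.32473.
So δ = 0.32473^(1/4) ≈ 0.755.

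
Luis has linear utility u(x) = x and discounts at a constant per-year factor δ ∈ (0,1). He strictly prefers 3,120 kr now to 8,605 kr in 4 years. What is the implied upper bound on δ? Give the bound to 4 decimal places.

Under u(x) = x this choice says 3120 > δ^4·8605.
So δ^4 < 3120/8605 = 0.36258; taking the 4th root of both positive sides preserves the inequality.
δ < 0.36258^(1/4) = 0.7760.

δ < 0.7760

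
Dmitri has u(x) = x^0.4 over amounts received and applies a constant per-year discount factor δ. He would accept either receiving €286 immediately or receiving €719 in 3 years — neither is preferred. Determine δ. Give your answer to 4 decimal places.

Indifference means u(286) = δ^3 · u(719), so δ^3 = u(286)/u(719).
Since u(x) = x^0.4, δ^3 = (286/719)^0.4 = 0.39777^0.4 = 0.69160.
So δ = 0.69160^(1/3) ≈ 0.8843.

δ ≈ 0.8843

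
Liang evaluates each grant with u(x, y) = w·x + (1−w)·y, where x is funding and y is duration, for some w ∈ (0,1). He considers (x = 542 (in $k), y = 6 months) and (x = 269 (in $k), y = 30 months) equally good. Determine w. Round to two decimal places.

w = 0.08

u(542,6) = u(269,30) means w·542 + (1−w)·6 = w·269 + (1−w)·30.
w·(542−269) = (1−w)·(30−6), i.e. w·273 = (1−w)·24.
Hence w = 24/(273+24) = 24/297 = 0.08.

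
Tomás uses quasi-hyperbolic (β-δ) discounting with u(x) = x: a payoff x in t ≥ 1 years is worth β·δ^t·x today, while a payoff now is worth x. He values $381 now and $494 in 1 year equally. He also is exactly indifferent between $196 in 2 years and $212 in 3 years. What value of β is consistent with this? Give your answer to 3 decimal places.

β ≈ 0.834

The second indifference involves only future payoffs, so β cancels: β·δ^2·196 = β·δ^3·212, giving δ = 196/212 = 0.92453.
Now use the now-vs-future pair: 381 = β·δ·494 gives β = 381/(0.92453·494) ≈ 0.834.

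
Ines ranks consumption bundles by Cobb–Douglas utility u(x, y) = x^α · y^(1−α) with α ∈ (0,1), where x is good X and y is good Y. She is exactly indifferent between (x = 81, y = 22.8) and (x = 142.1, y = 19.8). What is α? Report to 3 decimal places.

α ≈ 0.201

Set the two utilities equal: 81^α·22.8^(1−α) = 142.1^α·19.8^(1−α).
Taking logs: α·ln 81 + (1−α)·ln 22.8 = α·ln 142.1 + (1−α)·ln 19.8, i.e. α·-0.562082 = (1−α)·-0.141079.
So α/(1−α) = (-0.141079)/(-0.562082) = 0.250994, and α = 0.250994/1.250994 ≈ 0.201.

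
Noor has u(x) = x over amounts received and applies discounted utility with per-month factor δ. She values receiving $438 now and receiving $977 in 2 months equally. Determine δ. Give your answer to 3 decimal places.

δ ≈ 0.670

Indifference means u(438) = δ^2 · u(977), so δ^2 = u(438)/u(977).
With u(x) = x: δ^2 = 438/977 = 0.44831.
Taking the square root: δ = 0.44831^(1/2) ≈ 0.670.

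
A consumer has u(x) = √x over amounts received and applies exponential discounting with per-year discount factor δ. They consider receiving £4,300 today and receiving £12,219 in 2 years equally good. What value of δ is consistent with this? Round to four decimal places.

Equating discounted utilities: u(4300) = δ^2·u(12219) ⇒ δ^2 = u(4300)/u(12219).
With u(x) = √x: δ^2 = √4300/√12219 = √(4300/12219) = 0.59322.
So δ = 0.59322^(1/2) ≈ 0.7702.

δ ≈ 0.7702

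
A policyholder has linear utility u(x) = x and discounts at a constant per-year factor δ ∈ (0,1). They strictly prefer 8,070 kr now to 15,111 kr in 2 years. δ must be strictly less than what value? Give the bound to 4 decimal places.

Under u(x) = x this choice says 8070 > δ^2·15111.
Dividing by 15111: δ^2 < 0.53405. Both sides are positive, so the square root keeps the direction.
δ < 0.53405^(1/2) = 0.7308.

δ < 0.7308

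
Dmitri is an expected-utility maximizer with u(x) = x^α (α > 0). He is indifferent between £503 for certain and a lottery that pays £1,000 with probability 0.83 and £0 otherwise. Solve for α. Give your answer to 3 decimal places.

α ≈ 0.271

The lottery's expected utility is 0.83·u(1000) + 0.17·u(0) = 0.83·1000^α (since u(0) = 0 for α > 0).
Equating: 503^α = 0.83·1000^α, i.e. 0.5030^α = 0.83.
Taking logs: α·ln(503/1000) = ln(0.83), so α = -0.186330 / -0.687165 ≈ 0.271.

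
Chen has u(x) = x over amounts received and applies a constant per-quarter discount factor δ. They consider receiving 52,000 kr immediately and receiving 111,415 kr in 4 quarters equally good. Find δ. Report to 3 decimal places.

The payoff in 4 quarters is discounted by δ^4, so u(52000) = δ^4·u(111415) and δ^4 = u(52000)/u(111415).
With u(x) = x: δ^4 = 52000/111415 = 0.46672.
Taking the 4th root: δ = 0.46672^(1/4) ≈ 0.827.

δ ≈ 0.827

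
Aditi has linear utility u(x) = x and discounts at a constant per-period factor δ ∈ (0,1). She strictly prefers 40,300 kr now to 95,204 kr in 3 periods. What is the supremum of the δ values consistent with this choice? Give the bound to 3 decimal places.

The preference means 40300 > δ^3·95204.
So δ^3 < 40300/95204 = 0.42330; taking the cube root of both positive sides preserves the inequality.
δ < 0.42330^(1/3) = 0.751.

δ < 0.751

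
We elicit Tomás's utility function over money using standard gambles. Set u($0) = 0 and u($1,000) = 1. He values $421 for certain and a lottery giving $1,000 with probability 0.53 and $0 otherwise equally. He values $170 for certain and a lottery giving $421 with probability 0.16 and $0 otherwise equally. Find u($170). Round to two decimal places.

From the first indifference, u($421) = 0.53·u($1,000) + 0.47·u($0) = 0.53·1 + 0.47·0 = 0.53.
The second indifference gives u($170) = 0.16·u($421) + 0.84·u($0) = 0.16·0.53 + 0.84·0.00 = 0.0848.

0.08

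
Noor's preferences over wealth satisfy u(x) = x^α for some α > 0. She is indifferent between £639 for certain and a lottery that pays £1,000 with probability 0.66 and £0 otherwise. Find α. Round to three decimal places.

EU(lottery) = 0.66·1000^α + 0.34·0 = 0.66·1000^α.
Setting u(639) equal to that: 639^α = 0.66·1000^α ⇒ (639/1000)^α = 0.66.
Taking logs: α·ln(639/1000) = ln(0.66), so α = -0.415515 / -0.447851 ≈ 0.928.

α ≈ 0.928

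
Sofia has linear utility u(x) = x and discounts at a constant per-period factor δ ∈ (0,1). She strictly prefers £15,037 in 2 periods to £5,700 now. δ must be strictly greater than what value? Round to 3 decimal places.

δ > 0.616

The preference means 5700 < δ^2·15037.
Dividing by 15037: δ^2 > 0.37906. Both sides are positive, so the square root keeps the direction.
δ > (5700/15037)^(1/2) ≈ 0.616.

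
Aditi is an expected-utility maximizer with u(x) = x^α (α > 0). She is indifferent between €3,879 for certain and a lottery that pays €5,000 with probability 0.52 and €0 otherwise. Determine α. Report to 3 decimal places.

The lottery's expected utility is 0.52·u(5000) + 0.48·u(0) = 0.52·5000^α (since u(0) = 0 for α > 0).
Equating: 3879^α = 0.52·5000^α, i.e. 0.7758^α = 0.52.
α = ln(0.52) / ln(3879/5000) = -0.653926/-0.253861 ≈ 2.576.

α ≈ 2.576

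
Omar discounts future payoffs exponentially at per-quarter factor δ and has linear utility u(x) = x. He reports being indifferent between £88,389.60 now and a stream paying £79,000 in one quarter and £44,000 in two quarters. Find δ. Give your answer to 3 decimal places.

The stream is worth 79000δ + 44000δ² today, so 79000δ + 44000δ² = 88389.60.
Rearranged: 44000δ² + 79000δ − 88389.60 = 0.
By the quadratic formula (taking the positive root), δ = (−79000 + √21797569600.00) / 88000 ≈ 0.780.

δ ≈ 0.780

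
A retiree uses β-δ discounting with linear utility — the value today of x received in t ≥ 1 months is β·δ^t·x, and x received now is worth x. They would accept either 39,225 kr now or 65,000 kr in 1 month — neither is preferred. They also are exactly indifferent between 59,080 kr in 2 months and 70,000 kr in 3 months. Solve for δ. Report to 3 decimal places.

The second indifference involves only future payoffs, so β cancels: β·δ^2·59080 = β·δ^3·70000, giving δ = 59080/70000 = 0.84400.

δ ≈ 0.844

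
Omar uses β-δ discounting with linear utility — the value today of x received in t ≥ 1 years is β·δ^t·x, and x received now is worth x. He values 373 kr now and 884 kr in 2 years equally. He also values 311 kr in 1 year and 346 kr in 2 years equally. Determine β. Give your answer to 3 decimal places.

β ≈ 0.522

The second indifference involves only future payoffs, so β cancels: β·δ^1·311 = β·δ^2·346, giving δ = 311/346 = 0.89884.
Now use the now-vs-future pair: 373 = β·δ^2·884 gives β = 373/(0.80792·884) ≈ 0.522.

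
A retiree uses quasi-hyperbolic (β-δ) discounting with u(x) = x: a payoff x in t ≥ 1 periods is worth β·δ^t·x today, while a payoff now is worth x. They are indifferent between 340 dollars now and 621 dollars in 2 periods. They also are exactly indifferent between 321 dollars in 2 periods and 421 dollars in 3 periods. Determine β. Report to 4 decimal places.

β ≈ 0.9418

The second indifference involves only future payoffs, so β cancels: β·δ^2·321 = β·δ^3·421, giving δ = 321/421 = 0.76247.
Substituting δ into 340 = β·δ^2·621: β = 340/(361.025) ≈ 0.9418.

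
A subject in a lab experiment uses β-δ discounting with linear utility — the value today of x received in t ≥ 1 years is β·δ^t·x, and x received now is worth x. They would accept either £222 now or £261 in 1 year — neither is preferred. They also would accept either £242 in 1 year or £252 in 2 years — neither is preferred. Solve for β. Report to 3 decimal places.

β ≈ 0.886

The second indifference involves only future payoffs, so β cancels: β·δ^1·242 = β·δ^2·252, giving δ = 242/252 = 0.96032.
Substituting δ into 222 = β·δ·261: β = 222/(250.643) ≈ 0.886.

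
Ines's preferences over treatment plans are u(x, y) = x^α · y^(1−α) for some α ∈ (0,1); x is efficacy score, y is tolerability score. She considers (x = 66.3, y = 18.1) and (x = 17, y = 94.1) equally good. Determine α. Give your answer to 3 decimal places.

α ≈ 0.548

Set the two utilities equal: 66.3^α·18.1^(1−α) = 17^α·94.1^(1−α).
(66.3/17)^α = (94.1/18.1)^(1−α); take logs: α·ln(66.3/17) = (1−α)·ln(94.1/18.1), i.e. α·1.360977 = (1−α)·1.648446.
So α/(1−α) = (1.648446)/(1.360977) = 1.211223, and α = 1.211223/2.211223 ≈ 0.548.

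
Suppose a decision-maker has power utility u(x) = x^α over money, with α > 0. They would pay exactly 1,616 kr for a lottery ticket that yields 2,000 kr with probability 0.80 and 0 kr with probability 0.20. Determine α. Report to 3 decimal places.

Since u(0) = 0, the lottery's EU is 0.80·2000^α.
Equating: 1616^α = 0.80·2000^α, i.e. 0.8080^α = 0.80.
Taking logs: α·ln(1616/2000) = ln(0.80), so α = -0.223144 / -0.213193 ≈ 1.047.

α ≈ 1.047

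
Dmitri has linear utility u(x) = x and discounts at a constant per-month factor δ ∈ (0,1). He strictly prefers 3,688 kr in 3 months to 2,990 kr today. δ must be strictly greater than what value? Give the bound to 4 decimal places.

Under u(x) = x this choice says 2990 < δ^3·3688.
So δ^3 > 2990/3688 = 0.81074; taking the cube root of both positive sides preserves the inequality.
δ > (2990/3688)^(1/3) ≈ 0.9325.

δ > 0.9325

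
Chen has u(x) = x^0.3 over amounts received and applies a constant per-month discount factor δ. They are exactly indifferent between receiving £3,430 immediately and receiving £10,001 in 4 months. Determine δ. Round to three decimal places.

Indifference means u(3430) = δ^4 · u(10001), so δ^4 = u(3430)/u(10001).
Since u(x) = x^0.3, δ^4 = (3430/10001)^0.3 = 0.34297^0.3 = 0.72540.
Hence δ = (0.72540)^(1/4) = 0.92288.

δ ≈ 0.923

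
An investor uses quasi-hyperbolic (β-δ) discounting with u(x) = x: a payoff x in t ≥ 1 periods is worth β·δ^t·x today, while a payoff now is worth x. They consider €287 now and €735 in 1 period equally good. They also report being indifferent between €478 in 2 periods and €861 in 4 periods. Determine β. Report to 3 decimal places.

The second indifference involves only future payoffs, so β cancels: β·δ^2·478 = β·δ^4·861, giving δ^2 = 478/861 = 0.55517, so δ = 0.74510.
Substituting δ into 287 = β·δ·735: β = 287/(547.646) ≈ 0.524.

β ≈ 0.524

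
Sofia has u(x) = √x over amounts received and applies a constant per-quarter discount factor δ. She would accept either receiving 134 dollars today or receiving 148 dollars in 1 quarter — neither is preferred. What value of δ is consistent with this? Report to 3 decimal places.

Indifference means u(134) = δ · u(148), so δ = u(134)/u(148).
With u(x) = √x: δ = √134/√148 = √(134/148) = 0.95153.

δ ≈ 0.952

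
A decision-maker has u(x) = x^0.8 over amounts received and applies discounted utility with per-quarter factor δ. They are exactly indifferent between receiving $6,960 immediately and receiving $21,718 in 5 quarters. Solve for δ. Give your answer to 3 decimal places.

δ ≈ 0.834

Indifference means u(6960) = δ^5 · u(21718), so δ^5 = u(6960)/u(21718).
Since u(x) = x^0.8, δ^5 = (6960/21718)^0.8 = 0.32047^0.8 = 0.40238.
Taking the 5th root: δ = 0.40238^(1/5) ≈ 0.834.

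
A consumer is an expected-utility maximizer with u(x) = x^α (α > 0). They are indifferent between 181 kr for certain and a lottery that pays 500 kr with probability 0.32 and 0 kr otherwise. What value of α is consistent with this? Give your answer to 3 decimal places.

α ≈ 1.121

Since u(0) = 0, the lottery's EU is 0.32·500^α.
Indifference: 181^α = 0.32·500^α, so (181/500)^α = 0.32.
Take logs: α = ln 0.32 / ln(181/500) ≈ 1.12137.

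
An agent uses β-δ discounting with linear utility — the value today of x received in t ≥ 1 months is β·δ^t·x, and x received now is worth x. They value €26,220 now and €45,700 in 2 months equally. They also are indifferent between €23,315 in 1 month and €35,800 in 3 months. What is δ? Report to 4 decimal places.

δ ≈ 0.8070

The second indifference involves only future payoffs, so β cancels: β·δ^1·23315 = β·δ^3·35800, giving δ^2 = 23315/35800 = 0.65126, so δ = 0.80700.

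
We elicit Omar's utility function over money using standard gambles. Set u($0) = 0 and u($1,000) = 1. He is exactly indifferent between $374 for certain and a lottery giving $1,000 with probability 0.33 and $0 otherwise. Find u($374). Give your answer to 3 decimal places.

0.330

u($374) equals the lottery's expected utility: 0.33·1 + 0.67·0 = 0.33.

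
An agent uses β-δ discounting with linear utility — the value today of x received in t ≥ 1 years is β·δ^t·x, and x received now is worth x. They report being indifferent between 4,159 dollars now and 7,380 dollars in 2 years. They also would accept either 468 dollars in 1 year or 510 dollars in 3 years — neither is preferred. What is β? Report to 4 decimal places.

Both payoffs in the second observation are in the future, so β drops out: δ^1·468 = δ^3·510 ⇒ δ^2 = 468/510 = 0.91765, so δ = 0.95794.
Substituting δ into 4159 = β·δ^2·7380: β = 4159/(6772.235) ≈ 0.6141.

β ≈ 0.6141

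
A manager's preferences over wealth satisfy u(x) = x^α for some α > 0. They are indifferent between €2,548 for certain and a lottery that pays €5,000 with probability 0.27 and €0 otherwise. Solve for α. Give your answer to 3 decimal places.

Since u(0) = 0, the lottery's EU is 0.27·5000^α.
Indifference: 2548^α = 0.27·5000^α, so (2548/5000)^α = 0.27.
α = ln(0.27) / ln(2548/5000) = -1.309333/-0.674129 ≈ 1.942.

α ≈ 1.942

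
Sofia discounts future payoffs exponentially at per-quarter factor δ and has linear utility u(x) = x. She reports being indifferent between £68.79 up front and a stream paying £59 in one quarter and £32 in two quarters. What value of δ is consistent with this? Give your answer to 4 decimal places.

The stream is worth 59δ + 32δ² today, so 59δ + 32δ² = 68.79.
Rearranged: 32δ² + 59δ − 68.79 = 0.
δ = (−59 + √(59² + 4·32·68.79)) / (2·32) = (−59 + √12286.12) / 64 ≈ 0.8100.

δ ≈ 0.8100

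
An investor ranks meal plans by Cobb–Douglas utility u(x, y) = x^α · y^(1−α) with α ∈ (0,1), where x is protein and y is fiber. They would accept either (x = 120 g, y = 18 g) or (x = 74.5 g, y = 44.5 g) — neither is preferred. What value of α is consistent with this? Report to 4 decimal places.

Indifference: 120^α · 18^(1−α) = 74.5^α · 44.5^(1−α).
Taking logs: α·ln 120 + (1−α)·ln 18 = α·ln 74.5 + (1−α)·ln 44.5, i.e. α·0.4766926 = (1−α)·0.9051174.
Thus α·(1.3818100) = 0.9051174, so α = 0.9051174/1.3818100 ≈ 0.6550.

α ≈ 0.6550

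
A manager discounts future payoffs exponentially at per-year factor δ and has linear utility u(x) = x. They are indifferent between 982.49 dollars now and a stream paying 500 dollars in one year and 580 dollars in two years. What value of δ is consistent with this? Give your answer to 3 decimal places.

Present value of the stream is 500·δ + 580·δ². Indifference gives 500δ + 580δ² = 982.49.
Rearranged: 580δ² + 500δ − 982.49 = 0.
δ = (−500 + √(500² + 4·580·982.49)) / (2·580) = (−500 + √2529376.80) / 1160 ≈ 0.940.

δ ≈ 0.940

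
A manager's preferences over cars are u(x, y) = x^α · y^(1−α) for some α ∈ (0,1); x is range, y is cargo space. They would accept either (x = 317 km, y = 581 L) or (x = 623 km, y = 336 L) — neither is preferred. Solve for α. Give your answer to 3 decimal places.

α ≈ 0.448

The Cobb–Douglas utilities coincide, so 317^α·581^(1−α) = 623^α·336^(1−α).
Rearrange to (317/623)^α = (336/581)^(1−α) and take logs: α·-0.675645 = (1−α)·-0.547640.
Thus α·(-1.223285) = -0.547640, so α = -0.547640/-1.223285 ≈ 0.448.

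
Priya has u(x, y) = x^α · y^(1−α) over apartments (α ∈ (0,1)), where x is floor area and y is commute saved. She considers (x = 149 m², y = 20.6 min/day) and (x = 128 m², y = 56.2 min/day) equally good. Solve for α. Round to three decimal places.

The Cobb–Douglas utilities coincide, so 149^α·20.6^(1−α) = 128^α·56.2^(1−α).
Taking logs: α·ln 149 + (1−α)·ln 20.6 = α·ln 128 + (1−α)·ln 56.2, i.e. α·0.151916 = (1−α)·1.003626.
With A = 0.151916 and B = 1.003626: α·A = (1−α)·B, so α = B/(A+B) = 1.003626/1.155542 ≈ 0.869.

α ≈ 0.869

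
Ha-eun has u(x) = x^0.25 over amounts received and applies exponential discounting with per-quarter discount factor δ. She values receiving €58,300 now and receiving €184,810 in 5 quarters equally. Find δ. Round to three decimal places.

δ ≈ 0.944

Equating discounted utilities: u(58300) = δ^5·u(184810) ⇒ δ^5 = u(58300)/u(184810).
With u(x) = x^0.25: δ^5 = 58300^0.25/184810^0.25 = (58300/184810)^0.25 = 0.74944.
So δ = 0.74944^(1/5) ≈ 0.944.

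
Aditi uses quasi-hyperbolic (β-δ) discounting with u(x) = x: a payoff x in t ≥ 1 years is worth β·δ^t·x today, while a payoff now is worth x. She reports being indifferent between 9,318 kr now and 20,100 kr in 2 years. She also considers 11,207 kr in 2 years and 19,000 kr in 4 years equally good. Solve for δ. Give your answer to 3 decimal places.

Both payoffs in the second observation are in the future, so β drops out: δ^2·11207 = δ^4·19000 ⇒ δ^2 = 11207/19000 = 0.58984, so δ = 0.76801.

δ ≈ 0.768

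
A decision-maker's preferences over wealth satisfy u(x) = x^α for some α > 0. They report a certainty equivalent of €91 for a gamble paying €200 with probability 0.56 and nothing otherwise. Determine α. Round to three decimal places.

Since u(0) = 0, the lottery's EU is 0.56·200^α.
Equating: 91^α = 0.56·200^α, i.e. 0.4550^α = 0.56.
Taking logs: α·ln(91/200) = ln(0.56), so α = -0.579818 / -0.787458 ≈ 0.736.

α ≈ 0.736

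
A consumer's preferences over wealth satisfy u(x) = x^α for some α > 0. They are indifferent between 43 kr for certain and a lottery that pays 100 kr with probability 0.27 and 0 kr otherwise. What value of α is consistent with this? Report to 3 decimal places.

EU(lottery) = 0.27·100^α + 0.73·0 = 0.27·100^α.
Equating: 43^α = 0.27·100^α, i.e. 0.4300^α = 0.27.
Take logs: α = ln 0.27 / ln(43/100) ≈ 1.55140.

α ≈ 1.551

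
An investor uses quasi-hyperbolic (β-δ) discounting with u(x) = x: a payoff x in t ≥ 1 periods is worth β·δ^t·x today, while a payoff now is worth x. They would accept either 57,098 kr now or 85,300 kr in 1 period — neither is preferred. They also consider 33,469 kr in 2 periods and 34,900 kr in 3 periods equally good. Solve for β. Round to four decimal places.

Both payoffs in the second observation are in the future, so β drops out: δ^2·33469 = δ^3·34900 ⇒ δ = 33469/34900 = 0.95900.
Substituting δ into 57098 = β·δ·85300: β = 57098/(81802.456) ≈ 0.6980.

β ≈ 0.6980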